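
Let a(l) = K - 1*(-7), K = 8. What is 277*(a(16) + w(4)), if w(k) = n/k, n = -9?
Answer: 14127/4 ≈ 3531.8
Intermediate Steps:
w(k) = -9/k
a(l) = 15 (a(l) = 8 - 1*(-7) = 8 + 7 = 15)
277*(a(16) + w(4)) = 277*(15 - 9/4) = 277*(51/4) = 14127/4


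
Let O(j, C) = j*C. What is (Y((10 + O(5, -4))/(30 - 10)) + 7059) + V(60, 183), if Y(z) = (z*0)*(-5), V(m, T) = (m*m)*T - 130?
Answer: 665729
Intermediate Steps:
O(j, C) = C*j
V(m, T) = -130 + T*m² (V(m, T) = m²*T - 130 = T*m² - 130 = -130 + T*m²)
Y(z) = 0 (Y(z) = 0*(-5) = 0)
(Y((10 + O(5, -4))/(30 - 10)) + 7059) + V(60, 183) = (0 + 7059) + (-130 + 183*60²) = 7059 + (-130 + 183*3600) = 7059 + (-130 + 658800) = 7059 + 658670 = 665729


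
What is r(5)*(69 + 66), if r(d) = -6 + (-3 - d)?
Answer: -1890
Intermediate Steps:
r(d) = -9 - d
r(5)*(69 + 66) = (-9 - 1*5)*(69 + 66) = (-9 - 5)*135 = -14*135 = -1890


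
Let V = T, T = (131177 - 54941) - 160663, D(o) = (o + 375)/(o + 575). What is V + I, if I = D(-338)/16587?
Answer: -331892583776/3931119 ≈ -84427.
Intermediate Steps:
D(o) = (375 + o)/(575 + o)
T = -84427 (T = 76236 - 160663 = -84427)
V = -84427
I = 37/3931119 (I = ((375 - 338)/(575 - 338))/16587 = (37/237)*(1/16587) = 37/3931119 ≈ 9.4121e-6)
V + I = -84427 + 37/3931119 = -331892583776/3931119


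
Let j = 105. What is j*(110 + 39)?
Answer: 15645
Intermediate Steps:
j*(110 + 39) = 105*(110 + 39) = 105*149 = 15645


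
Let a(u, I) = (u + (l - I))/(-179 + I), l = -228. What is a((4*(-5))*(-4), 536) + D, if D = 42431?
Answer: 5049061/119 ≈ 42429.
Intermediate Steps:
a(u, I) = (-228 + u - I)/(-179 + I) (a(u, I) = (u + (-228 - I))/(-179 + I) = (-228 + u - I)/(-179 + I))
a((4*(-5))*(-4), 536) + D = (-228 + (4*(-5))*(-4) - 1*536)/(-179 + 536) + 42431 = (-228 - 20*(-4) - 536)/357 + 42431 = (-228 + 80 - 536)/357 + 42431 = (1/357)*(-684) + 42431 = -228/119 + 42431 = 5049061/119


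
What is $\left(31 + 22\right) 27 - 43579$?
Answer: $-42148$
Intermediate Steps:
$\left(31 + 22\right) 27 - 43579 = 53 \cdot 27 - 43579 = 1431 - 43579 = -42148$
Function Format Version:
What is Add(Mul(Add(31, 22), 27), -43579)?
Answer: -42148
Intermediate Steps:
Add(Mul(Add(31, 22), 27), -43579) = Add(Mul(53, 27), -43579) = Add(1431, -43579) = -42148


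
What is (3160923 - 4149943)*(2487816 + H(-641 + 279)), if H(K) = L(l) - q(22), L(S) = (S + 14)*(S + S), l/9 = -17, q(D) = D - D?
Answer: -2502566757000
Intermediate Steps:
q(D) = 0
l = -153 (l = 9*(-17) = -153)
L(S) = 2*S*(14 + S) (L(S) = (14 + S)*(2*S) = 2*S*(14 + S))
H(K) = 42534 (H(K) = 2*(-153)*(14 - 153) - 1*0 = 2*(-153)*(-139) + 0 = 42534 + 0 = 42534)
(3160923 - 4149943)*(2487816 + H(-641 + 279)) = (3160923 - 4149943)*(2487816 + 42534) = -989020*2530350 = -2502566757000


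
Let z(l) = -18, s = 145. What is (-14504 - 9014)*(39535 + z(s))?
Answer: -929360806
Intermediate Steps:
(-14504 - 9014)*(39535 + z(s)) = (-14504 - 9014)*(39535 - 18) = -23518*39517 = -929360806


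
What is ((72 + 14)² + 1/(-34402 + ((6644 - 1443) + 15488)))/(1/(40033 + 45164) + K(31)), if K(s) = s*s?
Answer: 411466404779/53463929654 ≈ 7.6962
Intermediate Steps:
K(s) = s²
((72 + 14)² + 1/(-34402 + ((6644 - 1443) + 15488)))/(1/(40033 + 45164) + K(31)) = ((72 + 14)² + 1/(-34402 + ((6644 - 1443) + 15488)))/(1/(40033 + 45164) + 31²) = (86² + 1/(-34402 + (5201 + 15488)))/(1/85197 + 961) = (7396 + 1/(-34402 + 20689))/(1/85197 + 961) = (7396 + 1/(-13713))/(81874318/85197) = (7396 - 1/13713)*(85197/81874318) = (101421347/13713)*(85197/81874318) = 411466404779/53463929654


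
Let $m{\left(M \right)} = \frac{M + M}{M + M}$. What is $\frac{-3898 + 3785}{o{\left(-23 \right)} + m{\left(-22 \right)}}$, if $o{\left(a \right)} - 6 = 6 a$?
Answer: $\frac{113}{131} \approx 0.8626$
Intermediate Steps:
$m{\left(M \right)} = 1$ ($m{\left(M \right)} = \frac{2 M}{2 M} = 2 M \frac{1}{2 M} = 1$)
$o{\left(a \right)} = 6 + 6 a$
$\frac{-3898 + 3785}{o{\left(-23 \right)} + m{\left(-22 \right)}} = \frac{-3898 + 3785}{\left(6 + 6 \left(-23\right)\right) + 1} = - \frac{113}{\left(6 - 138\right) + 1} = - \frac{113}{-132 + 1} = - \frac{113}{-131} = \left(-113\right) \left(- \frac{1}{131}\right) = \frac{113}{131}$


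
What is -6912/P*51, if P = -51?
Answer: 6912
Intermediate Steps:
-6912/P*51 = -6912/(-51)*51 = -6912*(-1)/51*51 = -96*(-24/17)*51 = (2304/17)*51 = 6912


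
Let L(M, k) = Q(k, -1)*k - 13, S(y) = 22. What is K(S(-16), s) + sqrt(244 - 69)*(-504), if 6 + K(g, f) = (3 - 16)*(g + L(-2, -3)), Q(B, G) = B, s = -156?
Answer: -240 - 2520*sqrt(7) ≈ -6907.3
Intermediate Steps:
L(M, k) = -13 + k**2 (L(M, k) = k*k - 13 = k**2 - 13 = -13 + k**2)
K(g, f) = 46 - 13*g (K(g, f) = -6 + (3 - 16)*(g + (-13 + (-3)**2)) = -6 - 13*(g + (-13 + 9)) = -6 - 13*(g - 4) = -6 - 13*(-4 + g) = -6 + (52 - 13*g) = 46 - 13*g)
K(S(-16), s) + sqrt(244 - 69)*(-504) = (46 - 13*22) + sqrt(244 - 69)*(-504) = (46 - 286) + sqrt(175)*(-504) = -240 + (5*sqrt(7))*(-504) = -240 - 2520*sqrt(7)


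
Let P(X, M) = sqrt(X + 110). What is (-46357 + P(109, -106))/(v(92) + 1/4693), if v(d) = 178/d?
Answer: -10007456446/417723 + 215878*sqrt(219)/417723 ≈ -23950.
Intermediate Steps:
P(X, M) = sqrt(110 + X)
(-46357 + P(109, -106))/(v(92) + 1/4693) = (-46357 + sqrt(110 + 109))/(178/92 + 1/4693) = (-46357 + sqrt(219))/(178*(1/92) + 1/4693) = (-46357 + sqrt(219))/(89/46 + 1/4693) = (-46357 + sqrt(219))/(417723/215878) = (-46357 + sqrt(219))*(215878/417723) = -10007456446/417723 + 215878*sqrt(219)/417723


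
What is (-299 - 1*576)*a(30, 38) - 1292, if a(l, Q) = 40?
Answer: -36292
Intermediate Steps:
(-299 - 1*576)*a(30, 38) - 1292 = (-299 - 1*576)*40 - 1292 = (-299 - 576)*40 - 1292 = -875*40 - 1292 = -35000 - 1292 = -36292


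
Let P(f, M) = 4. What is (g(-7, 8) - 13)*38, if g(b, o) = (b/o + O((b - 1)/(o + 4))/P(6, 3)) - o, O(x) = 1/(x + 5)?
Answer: -43111/52 ≈ -829.06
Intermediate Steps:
O(x) = 1/(5 + x)
g(b, o) = -o + 1/(4*(5 + (-1 + b)/(4 + o))) + b/o (g(b, o) = (b/o + 1/((5 + (b - 1)/(o + 4))*4)) - o = (b/o + (¼)/(5 + (-1 + b)/(4 + o))) - o = (b/o + 1/(4*(5 + (-1 + b)/(4 + o)))) - o = (1/(4*(5 + (-1 + b)/(4 + o))) + b/o) - o = -o + 1/(4*(5 + (-1 + b)/(4 + o))) + b/o)
(g(-7, 8) - 13)*38 = ((-1*8 + 1/(4*(5 - 1/(4 + 8) - 7/(4 + 8))) - 7/8) - 13)*38 = ((-8 + 1/(4*(5 - 1/12 - 7/12)) - 7*⅛) - 13)*38 = ((-8 + 1/(4*(5 - 1*1/12 - 7*1/12)) - 7/8) - 13)*38 = ((-8 + 1/(4*(5 - 1/12 - 7/12)) - 7/8) - 13)*38 = ((-8 + 1/(4*(13/3)) - 7/8) - 13)*38 = ((-8 + (¼)*(3/13) - 7/8) - 13)*38 = ((-8 + 3/52 - 7/8) - 13)*38 = (-917/104 - 13)*38 = -2269/104*38 = -43111/52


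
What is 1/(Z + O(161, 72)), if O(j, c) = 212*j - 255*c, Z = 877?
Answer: 1/16649 ≈ 6.0064e-5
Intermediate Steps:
O(j, c) = -255*c + 212*j
1/(Z + O(161, 72)) = 1/(877 + (-255*72 + 212*161)) = 1/(877 + (-18360 + 34132)) = 1/(877 + 15772) = 1/16649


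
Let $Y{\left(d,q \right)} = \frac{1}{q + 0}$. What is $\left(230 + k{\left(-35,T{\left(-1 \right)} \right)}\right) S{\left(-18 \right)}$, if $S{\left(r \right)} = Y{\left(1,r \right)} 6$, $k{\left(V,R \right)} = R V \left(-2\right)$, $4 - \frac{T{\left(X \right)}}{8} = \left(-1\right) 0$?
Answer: $- \frac{2470}{3} \approx -823.33$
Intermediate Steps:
$Y{\left(d,q \right)} = \frac{1}{q}$
$T{\left(X \right)} = 32$ ($T{\left(X \right)} = 32 - 8 \left(\left(-1\right) 0\right) = 32 - 0 = 32 + 0 = 32$)
$k{\left(V,R \right)} = - 2 R V$
$S{\left(r \right)} = \frac{6}{r}$ ($S{\left(r \right)} = \frac{1}{r} 6 = \frac{6}{r}$)
$\left(230 + k{\left(-35,T{\left(-1 \right)} \right)}\right) S{\left(-18 \right)} = \left(230 - 64 \left(-35\right)\right) \frac{6}{-18} = \left(230 + 2240\right) 6 \left(- \frac{1}{18}\right) = 2470 \left(- \frac{1}{3}\right) = - \frac{2470}{3}$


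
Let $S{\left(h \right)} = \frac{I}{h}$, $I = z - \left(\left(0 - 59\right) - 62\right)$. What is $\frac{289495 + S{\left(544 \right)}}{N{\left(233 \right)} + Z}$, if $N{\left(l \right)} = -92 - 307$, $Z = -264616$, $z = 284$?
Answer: $- \frac{31497137}{28833632} \approx -1.0924$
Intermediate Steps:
$I = 405$ ($I = 284 - \left(\left(0 - 59\right) - 62\right) = 284 - \left(-59 - 62\right) = 284 - -121 = 284 + 121 = 405$)
$N{\left(l \right)} = -399$
$S{\left(h \right)} = \frac{405}{h}$
$\frac{289495 + S{\left(544 \right)}}{N{\left(233 \right)} + Z} = \frac{289495 + \frac{405}{544}}{-399 - 264616} = \frac{289495 + 405 \cdot \frac{1}{544}}{-265015} = \left(289495 + \frac{405}{544}\right) \left(- \frac{1}{265015}\right) = \frac{157485685}{544} \left(- \frac{1}{265015}\right) = - \frac{31497137}{28833632}$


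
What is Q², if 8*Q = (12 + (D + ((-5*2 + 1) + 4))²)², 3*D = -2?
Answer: 24840596881/419904 ≈ 59158.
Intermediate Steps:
D = -⅔ (D = (⅓)*(-2) = -⅔ ≈ -0.66667)
Q = 157609/648 (Q = (12 + (-⅔ + ((-5*2 + 1) + 4))²)²/8 = (12 + (-⅔ + ((-10 + 1) + 4))²)²/8 = (12 + (-⅔ + (-9 + 4))²)²/8 = (12 + (-⅔ - 5)²)²/8 = (12 + (-17/3)²)²/8 = (12 + 289/9)²/8 = (397/9)²/8 = (⅛)*(157609/81) = 157609/648 ≈ 243.22)
Q² = (157609/648)² = 24840596881/419904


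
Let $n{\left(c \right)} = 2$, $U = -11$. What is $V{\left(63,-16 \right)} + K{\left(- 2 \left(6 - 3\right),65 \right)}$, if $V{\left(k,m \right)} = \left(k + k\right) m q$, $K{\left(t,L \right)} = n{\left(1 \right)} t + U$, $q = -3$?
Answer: $6025$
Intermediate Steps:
$K{\left(t,L \right)} = -11 + 2 t$ ($K{\left(t,L \right)} = 2 t - 11 = -11 + 2 t$)
$V{\left(k,m \right)} = - 6 k m$ ($V{\left(k,m \right)} = \left(k + k\right) m \left(-3\right) = 2 k m \left(-3\right) = - 6 k m$)
$V{\left(63,-16 \right)} + K{\left(- 2 \left(6 - 3\right),65 \right)} = \left(-6\right) 63 \left(-16\right) + \left(-11 + 2 \left(- 2 \left(6 - 3\right)\right)\right) = 6048 + \left(-11 + 2 \left(\left(-2\right) 3\right)\right) = 6048 + \left(-11 + 2 \left(-6\right)\right) = 6048 - 23 = 6025$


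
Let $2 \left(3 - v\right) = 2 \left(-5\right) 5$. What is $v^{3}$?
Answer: $21952$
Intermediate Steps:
$v = 28$ ($v = 3 - \frac{2 \left(-5\right) 5}{2} = 3 - \frac{\left(-10\right) 5}{2} = 3 - -25 = 3 + 25 = 28$)
$v^{3} = 28^{3} = 21952$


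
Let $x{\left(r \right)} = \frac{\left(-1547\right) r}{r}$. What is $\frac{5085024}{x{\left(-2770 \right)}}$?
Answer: $- \frac{726432}{221} \approx -3287.0$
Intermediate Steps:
$x{\left(r \right)} = -1547$
$\frac{5085024}{x{\left(-2770 \right)}} = \frac{5085024}{-1547} = 5085024 \left(- \frac{1}{1547}\right) = - \frac{726432}{221}$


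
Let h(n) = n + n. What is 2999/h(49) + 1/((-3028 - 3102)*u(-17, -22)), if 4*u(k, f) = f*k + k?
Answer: 468788657/15318870 ≈ 30.602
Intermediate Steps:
h(n) = 2*n
u(k, f) = k/4 + f*k/4 (u(k, f) = (f*k + k)/4 = (k + f*k)/4 = k/4 + f*k/4)
2999/h(49) + 1/((-3028 - 3102)*u(-17, -22)) = 2999/((2*49)) + 1/((-3028 - 3102)*(((¼)*(-17)*(1 - 22)))) = 2999/98 + 1/((-6130)*(((¼)*(-17)*(-21)))) = 2999*(1/98) - 1/(6130*357/4) = 2999/98 - 1/6130*4/357 = 2999/98 - 2/1094205 = 468788657/15318870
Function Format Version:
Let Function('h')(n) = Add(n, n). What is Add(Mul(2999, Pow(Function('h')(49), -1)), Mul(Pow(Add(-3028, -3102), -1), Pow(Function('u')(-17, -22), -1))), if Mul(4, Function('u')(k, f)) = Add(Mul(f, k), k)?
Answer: Rational(468788657, 15318870) ≈ 30.602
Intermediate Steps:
Function('h')(n) = Mul(2, n)
Function('u')(k, f) = Add(Mul(Rational(1, 4), k), Mul(Rational(1, 4), f, k)) (Function('u')(k, f) = Mul(Rational(1, 4), Add(Mul(f, k), k)) = Mul(Rational(1, 4), Add(k, Mul(f, k))) = Add(Mul(Rational(1, 4), k), Mul(Rational(1, 4), f, k)))
Add(Mul(2999, Pow(Function('h')(49), -1)), Mul(Pow(Add(-3028, -3102), -1), Pow(Function('u')(-17, -22), -1))) = Add(Mul(2999, Pow(Mul(2, 49), -1)), Mul(Pow(Add(-3028, -3102), -1), Pow(Mul(Rational(1, 4), -17, Add(1, -22)), -1))) = Add(Mul(2999, Pow(98, -1)), Mul(Pow(-6130, -1), Pow(Mul(Rational(1, 4), -17, -21), -1))) = Add(Mul(2999, Rational(1, 98)), Mul(Rational(-1, 6130), Pow(Rational(357, 4), -1))) = Add(Rational(2999, 98), Mul(Rational(-1, 6130), Rational(4, 357))) = Add(Rational(2999, 98), Rational(-2, 1094205)) = Rational(468788657, 15318870)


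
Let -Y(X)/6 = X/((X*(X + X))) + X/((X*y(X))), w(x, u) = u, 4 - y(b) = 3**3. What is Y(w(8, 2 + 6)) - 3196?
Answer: -588085/184 ≈ -3196.1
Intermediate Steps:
y(b) = -23 (y(b) = 4 - 1*3**3 = 4 - 1*27 = 4 - 27 = -23)
Y(X) = 6/23 - 3/X (Y(X) = -6*(X/((X*(X + X))) + X/((X*(-23)))) = -6*(X/((X*(2*X))) + X/((-23*X))) = -6*(X/((2*X**2)) + X*(-1/(23*X))) = -6*(X*(1/(2*X**2)) - 1/23) = -6*(1/(2*X) - 1/23) = -6*(-1/23 + 1/(2*X)) = 6/23 - 3/X)
Y(w(8, 2 + 6)) - 3196 = (6/23 - 3/(2 + 6)) - 3196 = (6/23 - 3/8) - 3196 = -21/184 - 3196 = -588085/184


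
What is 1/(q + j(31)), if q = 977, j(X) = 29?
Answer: 1/1006 ≈ 0.00099404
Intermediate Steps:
1/(q + j(31)) = 1/(977 + 29) = 1/1006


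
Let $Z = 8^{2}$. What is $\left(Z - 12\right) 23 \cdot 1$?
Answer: $1196$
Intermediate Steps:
$Z = 64$
$\left(Z - 12\right) 23 \cdot 1 = \left(64 - 12\right) 23 \cdot 1 = 52 \cdot 23 \cdot 1 = 1196 \cdot 1 = 1196$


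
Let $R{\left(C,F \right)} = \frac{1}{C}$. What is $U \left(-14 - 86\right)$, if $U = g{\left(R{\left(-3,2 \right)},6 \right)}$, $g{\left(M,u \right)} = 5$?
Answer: $-500$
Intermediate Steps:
$U = 5$
$U \left(-14 - 86\right) = 5 \left(-14 - 86\right) = 5 \left(-100\right) = -500$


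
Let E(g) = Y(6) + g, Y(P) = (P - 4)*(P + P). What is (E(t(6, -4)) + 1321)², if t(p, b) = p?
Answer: 1825201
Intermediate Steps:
Y(P) = 2*P*(-4 + P) (Y(P) = (-4 + P)*(2*P) = 2*P*(-4 + P))
E(g) = 24 + g (E(g) = 2*6*(-4 + 6) + g = 2*6*2 + g = 24 + g)
(E(t(6, -4)) + 1321)² = ((24 + 6) + 1321)² = (30 + 1321)² = 1351² = 1825201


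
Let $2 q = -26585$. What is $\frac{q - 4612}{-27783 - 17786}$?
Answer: $\frac{35809}{91138} \approx 0.39291$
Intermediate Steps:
$q = - \frac{26585}{2}$ ($q = \frac{1}{2} \left(-26585\right) = - \frac{26585}{2} \approx -13293.0$)
$\frac{q - 4612}{-27783 - 17786} = \frac{- \frac{26585}{2} - 4612}{-27783 - 17786} = - \frac{35809}{2 \left(-45569\right)} = \left(- \frac{35809}{2}\right) \left(- \frac{1}{45569}\right) = \frac{35809}{91138}$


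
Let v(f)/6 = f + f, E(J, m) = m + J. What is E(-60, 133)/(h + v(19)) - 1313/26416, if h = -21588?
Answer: -72053/1356360 ≈ -0.053122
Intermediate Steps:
E(J, m) = J + m
v(f) = 12*f (v(f) = 6*(f + f) = 6*(2*f) = 12*f)
E(-60, 133)/(h + v(19)) - 1313/26416 = (-60 + 133)/(-21588 + 12*19) - 1313/26416 = 73/(-21588 + 228) - 1313*1/26416 = 73/(-21360) - 101/2032 = 73*(-1/21360) - 101/2032 = -73/21360 - 101/2032 = -72053/1356360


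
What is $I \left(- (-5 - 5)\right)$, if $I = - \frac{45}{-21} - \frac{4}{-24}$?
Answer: $\frac{485}{21} \approx 23.095$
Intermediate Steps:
$I = \frac{97}{42}$ ($I = \left(-45\right) \left(- \frac{1}{21}\right) - - \frac{1}{6} = \frac{15}{7} + \frac{1}{6} = \frac{97}{42} \approx 2.3095$)
$I \left(- (-5 - 5)\right) = \frac{97 \left(- (-5 - 5)\right)}{42} = \frac{97 \left(\left(-1\right) \left(-10\right)\right)}{42} = \frac{97}{42} \cdot 10 = \frac{485}{21}$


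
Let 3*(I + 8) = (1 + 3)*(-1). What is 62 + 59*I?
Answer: -1466/3 ≈ -488.67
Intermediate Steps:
I = -28/3 (I = -8 + ((1 + 3)*(-1))/3 = -8 + (4*(-1))/3 = -8 + (1/3)*(-4) = -8 - 4/3 = -28/3 ≈ -9.3333)
62 + 59*I = 62 + 59*(-28/3) = 62 - 1652/3 = -1466/3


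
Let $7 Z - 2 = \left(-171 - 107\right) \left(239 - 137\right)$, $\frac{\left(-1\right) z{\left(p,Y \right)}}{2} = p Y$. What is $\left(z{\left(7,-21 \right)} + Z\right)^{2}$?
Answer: $\frac{691479616}{49} \approx 1.4112 \cdot 10^{7}$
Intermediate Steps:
$z{\left(p,Y \right)} = - 2 Y p$ ($z{\left(p,Y \right)} = - 2 p Y = - 2 Y p$)
$Z = - \frac{28354}{7}$ ($Z = \frac{2}{7} + \frac{\left(-171 - 107\right) \left(239 - 137\right)}{7} = \frac{2}{7} + \frac{\left(-278\right) 102}{7} = \frac{2}{7} + \frac{1}{7} \left(-28356\right) = \frac{2}{7} - \frac{28356}{7} = - \frac{28354}{7} \approx -4050.6$)
$\left(z{\left(7,-21 \right)} + Z\right)^{2} = \left(\left(-2\right) \left(-21\right) 7 - \frac{28354}{7}\right)^{2} = \left(294 - \frac{28354}{7}\right)^{2} = \left(- \frac{26296}{7}\right)^{2} = \frac{691479616}{49}$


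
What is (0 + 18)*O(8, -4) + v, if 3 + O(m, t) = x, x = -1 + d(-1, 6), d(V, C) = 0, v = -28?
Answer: -100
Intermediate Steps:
x = -1 (x = -1 + 0 = -1)
O(m, t) = -4 (O(m, t) = -3 - 1 = -4)
(0 + 18)*O(8, -4) + v = (0 + 18)*(-4) - 28 = 18*(-4) - 28 = -72 - 28 = -100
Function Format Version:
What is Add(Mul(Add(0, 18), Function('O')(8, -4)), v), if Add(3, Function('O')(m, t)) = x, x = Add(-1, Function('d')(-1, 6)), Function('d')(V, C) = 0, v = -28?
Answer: -100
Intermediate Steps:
x = -1 (x = Add(-1, 0) = -1)
Function('O')(m, t) = -4 (Function('O')(m, t) = Add(-3, -1) = -4)
Add(Mul(Add(0, 18), Function('O')(8, -4)), v) = Add(Mul(Add(0, 18), -4), -28) = Add(Mul(18, -4), -28) = Add(-72, -28) = -100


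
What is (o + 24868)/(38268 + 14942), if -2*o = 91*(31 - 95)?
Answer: 2778/5321 ≈ 0.52208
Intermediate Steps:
o = 2912 (o = -91*(31 - 95)/2 = -91*(-64)/2 = -1/2*(-5824) = 2912)
(o + 24868)/(38268 + 14942) = (2912 + 24868)/(38268 + 14942) = 27780/53210 = 27780*(1/53210) = 2778/5321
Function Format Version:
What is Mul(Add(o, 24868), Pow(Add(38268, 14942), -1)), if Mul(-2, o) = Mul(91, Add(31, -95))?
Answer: Rational(2778, 5321) ≈ 0.52208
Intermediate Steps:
o = 2912 (o = Mul(Rational(-1, 2), Mul(91, Add(31, -95))) = Mul(Rational(-1, 2), Mul(91, -64)) = Mul(Rational(-1, 2), -5824) = 2912)
Mul(Add(o, 24868), Pow(Add(38268, 14942), -1)) = Mul(Add(2912, 24868), Pow(Add(38268, 14942), -1)) = Mul(27780, Pow(53210, -1)) = Mul(27780, Rational(1, 53210)) = Rational(2778, 5321)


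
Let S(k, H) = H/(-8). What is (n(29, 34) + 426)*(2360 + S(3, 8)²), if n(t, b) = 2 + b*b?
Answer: 3739824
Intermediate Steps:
S(k, H) = -H/8 (S(k, H) = H*(-⅛) = -H/8)
n(t, b) = 2 + b²
(n(29, 34) + 426)*(2360 + S(3, 8)²) = ((2 + 34²) + 426)*(2360 + (-⅛*8)²) = ((2 + 1156) + 426)*(2360 + (-1)²) = (1158 + 426)*(2360 + 1) = 1584*2361 = 3739824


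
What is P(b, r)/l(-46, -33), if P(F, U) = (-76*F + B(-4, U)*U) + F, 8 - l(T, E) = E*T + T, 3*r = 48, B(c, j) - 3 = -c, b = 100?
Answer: 1847/366 ≈ 5.0464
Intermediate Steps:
B(c, j) = 3 - c
r = 16 (r = (1/3)*48 = 16)
l(T, E) = 8 - T - E*T (l(T, E) = 8 - (E*T + T) = 8 - (T + E*T) = 8 + (-T - E*T) = 8 - T - E*T)
P(F, U) = -75*F + 7*U (P(F, U) = (-76*F + (3 - 1*(-4))*U) + F = (-76*F + (3 + 4)*U) + F = (-76*F + 7*U) + F = -75*F + 7*U)
P(b, r)/l(-46, -33) = (-75*100 + 7*16)/(8 - 1*(-46) - 1*(-33)*(-46)) = (-7500 + 112)/(8 + 46 - 1518) = -7388/(-1464) = -7388*(-1/1464) = 1847/366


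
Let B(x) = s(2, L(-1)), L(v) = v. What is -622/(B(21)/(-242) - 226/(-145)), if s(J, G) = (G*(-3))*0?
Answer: -45095/113 ≈ -399.07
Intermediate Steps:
s(J, G) = 0 (s(J, G) = -3*G*0 = 0)
B(x) = 0
-622/(B(21)/(-242) - 226/(-145)) = -622/(0/(-242) - 226/(-145)) = -622/(0*(-1/242) - 226*(-1/145)) = -622/(0 + 226/145) = -622/226/145 = -622*145/226 = -45095/113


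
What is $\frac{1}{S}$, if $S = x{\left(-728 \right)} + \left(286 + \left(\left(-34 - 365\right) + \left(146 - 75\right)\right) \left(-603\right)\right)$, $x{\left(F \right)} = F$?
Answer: $\frac{1}{197342} \approx 5.0673 \cdot 10^{-6}$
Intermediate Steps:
$S = 197342$ ($S = -728 + \left(286 + \left(\left(-34 - 365\right) + \left(146 - 75\right)\right) \left(-603\right)\right) = -728 + \left(286 + \left(-399 + \left(146 - 75\right)\right) \left(-603\right)\right) = -728 + \left(286 + \left(-399 + 71\right) \left(-603\right)\right) = -728 + \left(286 - -197784\right) = -728 + \left(286 + 197784\right) = -728 + 198070 = 197342$)
$\frac{1}{S} = \frac{1}{197342}$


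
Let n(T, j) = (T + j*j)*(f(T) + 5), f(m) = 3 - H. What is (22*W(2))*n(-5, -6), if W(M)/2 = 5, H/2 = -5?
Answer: 122760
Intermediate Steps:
H = -10 (H = 2*(-5) = -10)
f(m) = 13 (f(m) = 3 - 1*(-10) = 3 + 10 = 13)
W(M) = 10 (W(M) = 2*5 = 10)
n(T, j) = 18*T + 18*j² (n(T, j) = (T + j*j)*(13 + 5) = (T + j²)*18 = 18*T + 18*j²)
(22*W(2))*n(-5, -6) = (22*10)*(18*(-5) + 18*(-6)²) = 220*(-90 + 18*36) = 220*(-90 + 648) = 220*558 = 122760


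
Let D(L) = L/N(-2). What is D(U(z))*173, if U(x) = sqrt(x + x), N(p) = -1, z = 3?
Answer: -173*sqrt(6) ≈ -423.76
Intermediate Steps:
U(x) = sqrt(2)*sqrt(x) (U(x) = sqrt(2*x) = sqrt(2)*sqrt(x))
D(L) = -L (D(L) = L/(-1) = L*(-1) = -L)
D(U(z))*173 = -sqrt(2)*sqrt(3)*173 = -sqrt(6)*173 = -173*sqrt(6)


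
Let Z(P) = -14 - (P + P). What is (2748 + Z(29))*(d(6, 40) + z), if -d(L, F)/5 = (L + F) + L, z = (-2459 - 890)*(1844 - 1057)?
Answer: -7053729948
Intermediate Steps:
z = -2635663 (z = -3349*787 = -2635663)
Z(P) = -14 - 2*P
d(L, F) = -10*L - 5*F (d(L, F) = -5*((L + F) + L) = -5*((F + L) + L) = -5*(F + 2*L) = -10*L - 5*F)
(2748 + Z(29))*(d(6, 40) + z) = (2748 + (-14 - 2*29))*((-10*6 - 5*40) - 2635663) = (2748 + (-14 - 58))*((-60 - 200) - 2635663) = (2748 - 72)*(-260 - 2635663) = 2676*(-2635923) = -7053729948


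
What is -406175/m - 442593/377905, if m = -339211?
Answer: 3363149252/128189532955 ≈ 0.026236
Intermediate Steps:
-406175/m - 442593/377905 = -406175/(-339211) - 442593/377905 = -406175*(-1/339211) - 442593*1/377905 = 406175/339211 - 442593/377905 = 3363149252/128189532955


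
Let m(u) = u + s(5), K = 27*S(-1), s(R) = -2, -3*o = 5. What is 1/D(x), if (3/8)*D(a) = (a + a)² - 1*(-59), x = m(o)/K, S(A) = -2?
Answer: 19683/3097760 ≈ 0.0063539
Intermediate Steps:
o = -5/3 (o = -⅓*5 = -5/3 ≈ -1.6667)
K = -54 (K = 27*(-2) = -54)
m(u) = -2 + u (m(u) = u - 2 = -2 + u)
x = 11/162 (x = (-2 - 5/3)/(-54) = -11/3*(-1/54) = 11/162 ≈ 0.067901)
D(a) = 472/3 + 32*a²/3 (D(a) = 8*((a + a)² - 1*(-59))/3 = 8*((2*a)² + 59)/3 = 8*(4*a² + 59)/3 = 8*(59 + 4*a²)/3 = 472/3 + 32*a²/3)
1/D(x) = 1/(472/3 + 32*(11/162)²/3) = 1/(472/3 + (32/3)*(121/26244)) = 1/(472/3 + 968/19683) = 1/(3097760/19683) = 19683/3097760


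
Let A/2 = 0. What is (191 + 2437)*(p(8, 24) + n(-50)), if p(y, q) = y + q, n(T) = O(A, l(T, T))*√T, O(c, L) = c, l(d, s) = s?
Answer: 84096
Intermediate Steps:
A = 0 (A = 2*0 = 0)
n(T) = 0 (n(T) = 0*√T = 0)
p(y, q) = q + y
(191 + 2437)*(p(8, 24) + n(-50)) = (191 + 2437)*((24 + 8) + 0) = 2628*(32 + 0) = 2628*32 = 84096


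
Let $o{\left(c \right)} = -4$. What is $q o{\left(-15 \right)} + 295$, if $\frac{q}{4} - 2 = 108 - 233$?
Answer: $2263$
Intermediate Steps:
$q = -492$ ($q = 8 + 4 \left(108 - 233\right) = 8 + 4 \left(-125\right) = 8 - 500 = -492$)
$q o{\left(-15 \right)} + 295 = \left(-492\right) \left(-4\right) + 295 = 1968 + 295 = 2263$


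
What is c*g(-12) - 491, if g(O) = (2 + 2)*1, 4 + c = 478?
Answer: 1405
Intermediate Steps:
c = 474 (c = -4 + 478 = 474)
g(O) = 4 (g(O) = 4*1 = 4)
c*g(-12) - 491 = 474*4 - 491 = 1896 - 491 = 1405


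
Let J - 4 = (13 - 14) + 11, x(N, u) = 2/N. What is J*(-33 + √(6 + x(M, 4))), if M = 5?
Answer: -462 + 56*√10/5 ≈ -426.58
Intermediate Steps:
J = 14 (J = 4 + ((13 - 14) + 11) = 4 + (-1 + 11) = 4 + 10 = 14)
J*(-33 + √(6 + x(M, 4))) = 14*(-33 + √(6 + 2/5)) = 14*(-33 + √(6 + 2*(⅕))) = 14*(-33 + √(6 + ⅖)) = 14*(-33 + √(32/5)) = 14*(-33 + 4*√10/5) = -462 + 56*√10/5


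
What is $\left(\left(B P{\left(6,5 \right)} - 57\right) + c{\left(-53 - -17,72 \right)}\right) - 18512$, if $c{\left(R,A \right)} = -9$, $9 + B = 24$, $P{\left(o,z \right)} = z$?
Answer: $-18503$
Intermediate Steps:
$B = 15$ ($B = -9 + 24 = 15$)
$\left(\left(B P{\left(6,5 \right)} - 57\right) + c{\left(-53 - -17,72 \right)}\right) - 18512 = \left(\left(15 \cdot 5 - 57\right) - 9\right) - 18512 = \left(\left(75 - 57\right) - 9\right) - 18512 = \left(18 - 9\right) - 18512 = 9 - 18512 = -18503$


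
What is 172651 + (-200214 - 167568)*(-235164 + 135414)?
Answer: 36686427151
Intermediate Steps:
172651 + (-200214 - 167568)*(-235164 + 135414) = 172651 - 367782*(-99750) = 172651 + 36686254500 = 36686427151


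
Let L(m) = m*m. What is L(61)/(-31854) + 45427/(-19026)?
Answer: -126485617/50504517 ≈ -2.5044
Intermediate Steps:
L(m) = m**2
L(61)/(-31854) + 45427/(-19026) = 61**2/(-31854) + 45427/(-19026) = 3721*(-1/31854) + 45427*(-1/19026) = -3721/31854 - 45427/19026 = -126485617/50504517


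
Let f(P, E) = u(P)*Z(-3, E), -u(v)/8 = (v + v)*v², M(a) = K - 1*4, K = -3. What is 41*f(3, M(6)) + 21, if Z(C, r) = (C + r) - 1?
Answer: 194853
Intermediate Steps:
M(a) = -7 (M(a) = -3 - 1*4 = -3 - 4 = -7)
u(v) = -16*v³ (u(v) = -8*(v + v)*v² = -8*2*v*v² = -16*v³)
Z(C, r) = -1 + C + r
f(P, E) = -16*P³*(-4 + E) (f(P, E) = (-16*P³)*(-1 - 3 + E) = (-16*P³)*(-4 + E) = -16*P³*(-4 + E))
41*f(3, M(6)) + 21 = 41*(16*3³*(4 - 1*(-7))) + 21 = 41*(16*27*(4 + 7)) + 21 = 41*(16*27*11) + 21 = 41*4752 + 21 = 194832 + 21 = 194853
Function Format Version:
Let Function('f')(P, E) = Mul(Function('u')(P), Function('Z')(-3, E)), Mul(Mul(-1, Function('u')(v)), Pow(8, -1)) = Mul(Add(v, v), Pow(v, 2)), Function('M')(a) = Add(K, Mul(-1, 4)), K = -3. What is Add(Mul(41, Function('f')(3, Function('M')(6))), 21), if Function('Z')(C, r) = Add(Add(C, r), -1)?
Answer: 194853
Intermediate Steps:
Function('M')(a) = -7 (Function('M')(a) = Add(-3, Mul(-1, 4)) = Add(-3, -4) = -7)
Function('u')(v) = Mul(-16, Pow(v, 3)) (Function('u')(v) = Mul(-8, Mul(Add(v, v), Pow(v, 2))) = Mul(-8, Mul(Mul(2, v), Pow(v, 2))) = Mul(-8, Mul(2, Pow(v, 3))) = Mul(-16, Pow(v, 3)))
Function('Z')(C, r) = Add(-1, C, r)
Function('f')(P, E) = Mul(-16, Pow(P, 3), Add(-4, E)) (Function('f')(P, E) = Mul(Mul(-16, Pow(P, 3)), Add(-1, -3, E)) = Mul(Mul(-16, Pow(P, 3)), Add(-4, E)) = Mul(-16, Pow(P, 3), Add(-4, E)))
Add(Mul(41, Function('f')(3, Function('M')(6))), 21) = Add(Mul(41, Mul(16, Pow(3, 3), Add(4, Mul(-1, -7)))), 21) = Add(Mul(41, Mul(16, 27, Add(4, 7))), 21) = Add(Mul(41, Mul(16, 27, 11)), 21) = Add(Mul(41, 4752), 21) = Add(194832, 21) = 194853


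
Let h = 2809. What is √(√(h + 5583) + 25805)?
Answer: √(25805 + 2*√2098) ≈ 160.92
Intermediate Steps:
√(√(h + 5583) + 25805) = √(√(2809 + 5583) + 25805) = √(√8392 + 25805) = √(2*√2098 + 25805) = √(25805 + 2*√2098)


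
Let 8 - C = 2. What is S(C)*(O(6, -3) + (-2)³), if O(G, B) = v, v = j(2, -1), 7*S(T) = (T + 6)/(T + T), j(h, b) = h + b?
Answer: -1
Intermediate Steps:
C = 6 (C = 8 - 1*2 = 8 - 2 = 6)
j(h, b) = b + h
S(T) = (6 + T)/(14*T) (S(T) = ((T + 6)/(T + T))/7 = ((6 + T)/((2*T)))/7 = ((6 + T)*(1/(2*T)))/7 = ((6 + T)/(2*T))/7 = (6 + T)/(14*T))
v = 1 (v = -1 + 2 = 1)
O(G, B) = 1
S(C)*(O(6, -3) + (-2)³) = ((1/14)*(6 + 6)/6)*(1 + (-2)³) = ((1/14)*(⅙)*12)*(1 - 8) = (⅐)*(-7) = -1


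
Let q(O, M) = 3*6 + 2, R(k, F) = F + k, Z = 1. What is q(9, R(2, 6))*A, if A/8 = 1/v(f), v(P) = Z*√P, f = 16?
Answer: 40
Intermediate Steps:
v(P) = √P (v(P) = 1*√P = √P)
q(O, M) = 20 (q(O, M) = 18 + 2 = 20)
A = 2 (A = 8/(√16) = 8/4 = 8*(¼) = 2)
q(9, R(2, 6))*A = 20*2 = 40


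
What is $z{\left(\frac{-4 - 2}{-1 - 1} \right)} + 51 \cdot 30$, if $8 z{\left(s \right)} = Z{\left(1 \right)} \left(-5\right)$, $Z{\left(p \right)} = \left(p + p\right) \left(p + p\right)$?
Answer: $\frac{3055}{2} \approx 1527.5$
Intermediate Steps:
$Z{\left(p \right)} = 4 p^{2}$ ($Z{\left(p \right)} = 2 p 2 p = 4 p^{2}$)
$z{\left(s \right)} = - \frac{5}{2}$ ($z{\left(s \right)} = \frac{4 \cdot 1^{2} \left(-5\right)}{8} = \frac{4 \cdot 1 \left(-5\right)}{8} = \frac{4 \left(-5\right)}{8} = \frac{1}{8} \left(-20\right) = - \frac{5}{2}$)
$z{\left(\frac{-4 - 2}{-1 - 1} \right)} + 51 \cdot 30 = - \frac{5}{2} + 51 \cdot 30 = - \frac{5}{2} + 1530 = \frac{3055}{2}$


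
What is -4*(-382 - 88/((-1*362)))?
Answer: 276392/181 ≈ 1527.0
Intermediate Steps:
-4*(-382 - 88/((-1*362))) = -4*(-382 - 88/(-362)) = -4*(-382 - 88*(-1)/362) = -4*(-382 - 1*(-44/181)) = -4*(-382 + 44/181) = -4*(-69098/181) = 276392/181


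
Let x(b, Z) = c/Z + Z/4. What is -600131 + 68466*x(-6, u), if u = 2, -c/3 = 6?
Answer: -1182092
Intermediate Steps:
c = -18 (c = -3*6 = -18)
x(b, Z) = -18/Z + Z/4
-600131 + 68466*x(-6, u) = -600131 + 68466*(-18/2 + (¼)*2) = -600131 + 68466*(-18*½ + ½) = -600131 + 68466*(-9 + ½) = -600131 + 68466*(-17/2) = -600131 - 581961 = -1182092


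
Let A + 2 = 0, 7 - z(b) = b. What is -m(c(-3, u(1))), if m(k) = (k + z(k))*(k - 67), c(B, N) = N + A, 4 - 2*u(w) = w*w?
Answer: 945/2 ≈ 472.50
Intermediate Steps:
z(b) = 7 - b
A = -2 (A = -2 + 0 = -2)
u(w) = 2 - w²/2 (u(w) = 2 - w*w/2 = 2 - w²/2)
c(B, N) = -2 + N (c(B, N) = N - 2 = -2 + N)
m(k) = -469 + 7*k (m(k) = (k + (7 - k))*(k - 67) = 7*(-67 + k) = -469 + 7*k)
-m(c(-3, u(1))) = -(-469 + 7*(-2 + (2 - ½*1²))) = -(-469 + 7*(-2 + (2 - ½*1))) = -(-469 + 7*(-2 + (2 - ½))) = -(-469 + 7*(-2 + 3/2)) = -(-469 + 7*(-½)) = -(-469 - 7/2) = -1*(-945/2) = 945/2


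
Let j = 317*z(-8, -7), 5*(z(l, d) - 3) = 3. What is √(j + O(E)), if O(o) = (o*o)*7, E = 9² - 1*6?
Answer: 9*√12505/5 ≈ 201.29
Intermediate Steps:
z(l, d) = 18/5 (z(l, d) = 3 + (⅕)*3 = 3 + ⅗ = 18/5)
E = 75 (E = 81 - 6 = 75)
O(o) = 7*o² (O(o) = o²*7 = 7*o²)
j = 5706/5 (j = 317*(18/5) = 5706/5 ≈ 1141.2)
√(j + O(E)) = √(5706/5 + 7*75²) = √(5706/5 + 7*5625) = √(5706/5 + 39375) = √(202581/5) = 9*√12505/5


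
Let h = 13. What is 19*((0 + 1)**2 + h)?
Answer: 266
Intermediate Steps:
19*((0 + 1)**2 + h) = 19*((0 + 1)**2 + 13) = 19*(1**2 + 13) = 19*(1 + 13) = 19*14 = 266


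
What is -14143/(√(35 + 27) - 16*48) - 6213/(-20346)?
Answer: 37443143735/1999882942 + 14143*√62/589762 ≈ 18.911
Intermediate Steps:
-14143/(√(35 + 27) - 16*48) - 6213/(-20346) = -14143/(√62 - 768) - 6213*(-1/20346) = -14143/(-768 + √62) + 2071/6782 = 2071/6782 - 14143/(-768 + √62)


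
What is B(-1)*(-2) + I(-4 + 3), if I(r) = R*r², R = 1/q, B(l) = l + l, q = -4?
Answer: 15/4 ≈ 3.7500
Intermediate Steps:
B(l) = 2*l
R = -¼ (R = 1/(-4) = -¼ ≈ -0.25000)
I(r) = -r²/4
B(-1)*(-2) + I(-4 + 3) = (2*(-1))*(-2) - (-4 + 3)²/4 = -2*(-2) - ¼*(-1)² = 4 - ¼*1 = 4 - ¼ = 15/4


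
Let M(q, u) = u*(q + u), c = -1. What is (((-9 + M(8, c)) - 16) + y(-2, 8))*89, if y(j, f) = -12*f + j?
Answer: -11570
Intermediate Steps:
y(j, f) = j - 12*f
(((-9 + M(8, c)) - 16) + y(-2, 8))*89 = (((-9 - (8 - 1)) - 16) + (-2 - 12*8))*89 = (((-9 - 1*7) - 16) + (-2 - 96))*89 = (((-9 - 7) - 16) - 98)*89 = ((-16 - 16) - 98)*89 = (-32 - 98)*89 = -130*89 = -11570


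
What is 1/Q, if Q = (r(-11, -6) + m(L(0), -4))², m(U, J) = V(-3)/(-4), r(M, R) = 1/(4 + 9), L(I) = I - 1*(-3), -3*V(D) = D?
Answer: 2704/81 ≈ 33.383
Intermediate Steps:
V(D) = -D/3
L(I) = 3 + I (L(I) = I + 3 = 3 + I)
r(M, R) = 1/13
m(U, J) = -¼ (m(U, J) = -⅓*(-3)/(-4) = 1*(-¼) = -¼)
Q = 81/2704 (Q = (1/13 - ¼)² = (-9/52)² = 81/2704 ≈ 0.029956)
1/Q = 1/(81/2704) = 2704/81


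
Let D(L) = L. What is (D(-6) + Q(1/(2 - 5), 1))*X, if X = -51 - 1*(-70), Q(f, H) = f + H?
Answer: -304/3 ≈ -101.33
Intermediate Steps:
Q(f, H) = H + f
X = 19 (X = -51 + 70 = 19)
(D(-6) + Q(1/(2 - 5), 1))*X = (-6 + (1 + 1/(2 - 5)))*19 = (-6 + (1 + 1/(-3)))*19 = (-6 + (1 - ⅓))*19 = (-6 + ⅔)*19 = -16/3*19 = -304/3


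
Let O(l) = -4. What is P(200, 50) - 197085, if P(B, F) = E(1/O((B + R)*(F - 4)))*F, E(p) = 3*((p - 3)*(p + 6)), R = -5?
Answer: -1599105/8 ≈ -1.9989e+5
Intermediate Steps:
E(p) = 3*(-3 + p)*(6 + p) (E(p) = 3*((-3 + p)*(6 + p)) = 3*(-3 + p)*(6 + p))
P(B, F) = -897*F/16 (P(B, F) = (-54 + 3*(1/(-4))**2 + 9/(-4))*F = (-54 + 3*(-1/4)**2 + 9*(-1/4))*F = (-54 + 3*(1/16) - 9/4)*F = (-54 + 3/16 - 9/4)*F = -897*F/16)
P(200, 50) - 197085 = -897/16*50 - 197085 = -22425/8 - 197085 = -1599105/8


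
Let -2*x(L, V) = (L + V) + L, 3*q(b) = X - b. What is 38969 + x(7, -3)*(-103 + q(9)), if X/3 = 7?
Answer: 79027/2 ≈ 39514.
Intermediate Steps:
X = 21 (X = 3*7 = 21)
q(b) = 7 - b/3 (q(b) = (21 - b)/3 = 7 - b/3)
x(L, V) = -L - V/2 (x(L, V) = -((L + V) + L)/2 = -(V + 2*L)/2 = -L - V/2)
38969 + x(7, -3)*(-103 + q(9)) = 38969 + (-1*7 - ½*(-3))*(-103 + (7 - ⅓*9)) = 38969 + (-7 + 3/2)*(-103 + (7 - 3)) = 38969 - 11*(-103 + 4)/2 = 38969 - 11/2*(-99) = 38969 + 1089/2 = 79027/2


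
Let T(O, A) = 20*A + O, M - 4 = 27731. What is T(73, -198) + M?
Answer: 23848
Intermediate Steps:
M = 27735 (M = 4 + 27731 = 27735)
T(O, A) = O + 20*A
T(73, -198) + M = (73 + 20*(-198)) + 27735 = (73 - 3960) + 27735 = -3887 + 27735 = 23848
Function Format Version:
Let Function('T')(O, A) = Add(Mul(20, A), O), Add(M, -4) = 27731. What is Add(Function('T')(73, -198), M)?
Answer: 23848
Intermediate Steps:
M = 27735 (M = Add(4, 27731) = 27735)
Function('T')(O, A) = Add(O, Mul(20, A))
Add(Function('T')(73, -198), M) = Add(Add(73, Mul(20, -198)), 27735) = Add(Add(73, -3960), 27735) = Add(-3887, 27735) = 23848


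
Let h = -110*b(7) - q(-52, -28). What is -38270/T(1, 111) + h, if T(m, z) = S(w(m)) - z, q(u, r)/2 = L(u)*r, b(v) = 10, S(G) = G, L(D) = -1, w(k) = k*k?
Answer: -8889/11 ≈ -808.09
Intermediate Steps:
w(k) = k**2
q(u, r) = -2*r (q(u, r) = 2*(-r) = -2*r)
T(m, z) = m**2 - z
h = -1156 (h = -110*10 - (-2)*(-28) = -1100 - 1*56 = -1100 - 56 = -1156)
-38270/T(1, 111) + h = -38270/(1**2 - 1*111) - 1156 = -38270/(1 - 111) - 1156 = -38270/(-110) - 1156 = -38270*(-1/110) - 1156 = 3827/11 - 1156 = -8889/11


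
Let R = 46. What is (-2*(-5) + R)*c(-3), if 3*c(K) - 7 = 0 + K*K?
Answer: 896/3 ≈ 298.67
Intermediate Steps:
c(K) = 7/3 + K²/3 (c(K) = 7/3 + (0 + K*K)/3 = 7/3 + (0 + K²)/3 = 7/3 + K²/3)
(-2*(-5) + R)*c(-3) = (-2*(-5) + 46)*(7/3 + (⅓)*(-3)²) = (10 + 46)*(7/3 + (⅓)*9) = 56*(7/3 + 3) = 56*(16/3) = 896/3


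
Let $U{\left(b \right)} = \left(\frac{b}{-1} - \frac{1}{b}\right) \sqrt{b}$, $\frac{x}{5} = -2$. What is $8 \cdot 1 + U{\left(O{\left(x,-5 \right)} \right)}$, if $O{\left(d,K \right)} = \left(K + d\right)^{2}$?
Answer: $- \frac{50506}{15} \approx -3367.1$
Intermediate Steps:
$x = -10$ ($x = 5 \left(-2\right) = -10$)
$U{\left(b \right)} = \sqrt{b} \left(- b - \frac{1}{b}\right)$ ($U{\left(b \right)} = \left(b \left(-1\right) - \frac{1}{b}\right) \sqrt{b} = \left(- b - \frac{1}{b}\right) \sqrt{b} = \sqrt{b} \left(- b - \frac{1}{b}\right)$)
$8 \cdot 1 + U{\left(O{\left(x,-5 \right)} \right)} = 8 \cdot 1 + \frac{-1 - \left(\left(-5 - 10\right)^{2}\right)^{2}}{15} = 8 + \frac{-1 - \left(\left(-15\right)^{2}\right)^{2}}{15} = 8 + \frac{-1 - 225^{2}}{15} = 8 + \frac{-1 - 50625}{15} = 8 + \frac{1}{15} \left(-50626\right) = 8 - \frac{50626}{15} = - \frac{50506}{15}$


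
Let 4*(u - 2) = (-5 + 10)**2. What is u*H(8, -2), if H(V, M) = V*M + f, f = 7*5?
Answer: 627/4 ≈ 156.75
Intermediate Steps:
f = 35
u = 33/4 (u = 2 + (-5 + 10)**2/4 = 2 + (1/4)*5**2 = 2 + (1/4)*25 = 2 + 25/4 = 33/4 ≈ 8.2500)
H(V, M) = 35 + M*V (H(V, M) = V*M + 35 = M*V + 35 = 35 + M*V)
u*H(8, -2) = 33*(35 - 2*8)/4 = 33*(35 - 16)/4 = (33/4)*19 = 627/4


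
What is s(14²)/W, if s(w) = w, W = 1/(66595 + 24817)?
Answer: 17916752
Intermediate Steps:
W = 1/91412 ≈ 1.0939e-5
s(14²)/W = 14²/(1/91412) = 196*91412 = 17916752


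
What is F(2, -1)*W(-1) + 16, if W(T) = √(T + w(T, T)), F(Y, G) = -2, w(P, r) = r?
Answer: 16 - 2*I*√2 ≈ 16.0 - 2.8284*I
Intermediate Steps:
W(T) = √2*√T (W(T) = √(T + T) = √(2*T) = √2*√T)
F(2, -1)*W(-1) + 16 = -2*√2*√(-1) + 16 = -2*√2*I + 16 = -2*I*√2 + 16 = 16 - 2*I*√2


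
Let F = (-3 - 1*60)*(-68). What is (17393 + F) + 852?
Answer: 22529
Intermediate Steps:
F = 4284 (F = (-3 - 60)*(-68) = -63*(-68) = 4284)
(17393 + F) + 852 = (17393 + 4284) + 852 = 21677 + 852 = 22529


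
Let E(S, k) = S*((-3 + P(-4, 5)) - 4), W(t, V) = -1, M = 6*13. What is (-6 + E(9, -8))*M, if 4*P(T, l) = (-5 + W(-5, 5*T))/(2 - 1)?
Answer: -6435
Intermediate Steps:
M = 78
P(T, l) = -3/2 (P(T, l) = ((-5 - 1)/(2 - 1))/4 = (-6/1)/4 = (-6*1)/4 = (1/4)*(-6) = -3/2)
E(S, k) = -17*S/2 (E(S, k) = S*((-3 - 3/2) - 4) = S*(-9/2 - 4) = S*(-17/2) = -17*S/2)
(-6 + E(9, -8))*M = (-6 - 17/2*9)*78 = (-6 - 153/2)*78 = -165/2*78 = -6435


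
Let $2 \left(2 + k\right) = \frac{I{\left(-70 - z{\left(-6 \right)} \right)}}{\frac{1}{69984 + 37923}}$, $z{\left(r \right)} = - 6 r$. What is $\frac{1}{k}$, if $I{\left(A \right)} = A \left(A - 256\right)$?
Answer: $\frac{1}{2070303700} \approx 4.8302 \cdot 10^{-10}$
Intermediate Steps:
$I{\left(A \right)} = A \left(-256 + A\right)$
$k = 2070303700$ ($k = -2 + \frac{\left(-70 - \left(-6\right) \left(-6\right)\right) \left(-256 - \left(70 - -36\right)\right) \frac{1}{\frac{1}{69984 + 37923}}}{2} = -2 + \frac{\left(-70 - 36\right) \left(-256 - 106\right) \frac{1}{\frac{1}{107907}}}{2} = -2 + \frac{- 106 \left(-256 - 106\right) 107907}{2} = -2 + \frac{\left(-106\right) \left(-362\right) 107907}{2} = -2 + \frac{38372 \cdot 107907}{2} = -2 + \frac{1}{2} \cdot 4140607404 = -2 + 2070303702 = 2070303700$)
$\frac{1}{k} = \frac{1}{2070303700}$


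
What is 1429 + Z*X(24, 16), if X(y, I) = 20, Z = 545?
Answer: 12329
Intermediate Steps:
1429 + Z*X(24, 16) = 1429 + 545*20 = 1429 + 10900 = 12329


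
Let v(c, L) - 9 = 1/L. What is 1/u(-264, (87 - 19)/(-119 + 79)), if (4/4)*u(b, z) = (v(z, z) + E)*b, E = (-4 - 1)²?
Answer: -17/149952 ≈ -0.00011337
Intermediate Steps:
v(c, L) = 9 + 1/L
E = 25 (E = (-5)² = 25)
u(b, z) = b*(34 + 1/z) (u(b, z) = ((9 + 1/z) + 25)*b = (34 + 1/z)*b = b*(34 + 1/z))
1/u(-264, (87 - 19)/(-119 + 79)) = 1/(34*(-264) - 264*(-119 + 79)/(87 - 19)) = 1/(-8976 - 264/(68/(-40))) = 1/(-8976 - 264/(68*(-1/40))) = 1/(-8976 - 264/(-17/10)) = 1/(-8976 - 264*(-10/17)) = 1/(-8976 + 2640/17) = 1/(-149952/17) = -17/149952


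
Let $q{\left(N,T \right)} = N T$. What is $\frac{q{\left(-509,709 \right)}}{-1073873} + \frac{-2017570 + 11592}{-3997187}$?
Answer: $\frac{3596674454541}{4292471195251} \approx 0.8379$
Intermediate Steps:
$\frac{q{\left(-509,709 \right)}}{-1073873} + \frac{-2017570 + 11592}{-3997187} = \frac{\left(-509\right) 709}{-1073873} + \frac{-2017570 + 11592}{-3997187} = \left(-360881\right) \left(- \frac{1}{1073873}\right) - - \frac{2005978}{3997187} = \frac{360881}{1073873} + \frac{2005978}{3997187} = \frac{3596674454541}{4292471195251}$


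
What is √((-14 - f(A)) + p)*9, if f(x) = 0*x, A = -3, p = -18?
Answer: 36*I*√2 ≈ 50.912*I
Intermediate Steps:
f(x) = 0
√((-14 - f(A)) + p)*9 = √((-14 - 1*0) - 18)*9 = √((-14 + 0) - 18)*9 = √(-14 - 18)*9 = √(-32)*9 = (4*I*√2)*9 = 36*I*√2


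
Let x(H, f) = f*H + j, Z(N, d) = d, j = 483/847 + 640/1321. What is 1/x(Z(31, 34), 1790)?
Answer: 159841/9728091849 ≈ 1.6431e-5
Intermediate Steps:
j = 168589/159841 (j = 483*(1/847) + 640*(1/1321) = 69/121 + 640/1321 = 168589/159841 ≈ 1.0547)
x(H, f) = 168589/159841 + H*f (x(H, f) = f*H + 168589/159841 = H*f + 168589/159841 = 168589/159841 + H*f)
1/x(Z(31, 34), 1790) = 1/(168589/159841 + 34*1790) = 1/(168589/159841 + 60860) = 1/(9728091849/159841) = 159841/9728091849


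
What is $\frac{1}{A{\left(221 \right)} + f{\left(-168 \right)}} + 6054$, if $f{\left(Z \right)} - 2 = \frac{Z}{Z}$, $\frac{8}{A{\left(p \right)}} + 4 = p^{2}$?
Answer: $\frac{887074863}{146519} \approx 6054.3$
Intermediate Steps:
$A{\left(p \right)} = \frac{8}{-4 + p^{2}}$
$f{\left(Z \right)} = 3$ ($f{\left(Z \right)} = 2 + \frac{Z}{Z} = 2 + 1 = 3$)
$\frac{1}{A{\left(221 \right)} + f{\left(-168 \right)}} + 6054 = \frac{1}{\frac{8}{-4 + 221^{2}} + 3} + 6054 = \frac{1}{\frac{8}{-4 + 48841} + 3} + 6054 = \frac{1}{\frac{8}{48837} + 3} + 6054 = \frac{1}{\frac{146519}{48837}} + 6054 = \frac{48837}{146519} + 6054 = \frac{887074863}{146519}$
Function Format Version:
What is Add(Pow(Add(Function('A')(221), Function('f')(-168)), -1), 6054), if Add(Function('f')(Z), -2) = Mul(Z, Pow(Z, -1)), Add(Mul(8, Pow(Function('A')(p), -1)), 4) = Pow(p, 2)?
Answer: Rational(887074863, 146519) ≈ 6054.3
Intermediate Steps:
Function('A')(p) = Mul(8, Pow(Add(-4, Pow(p, 2)), -1))
Function('f')(Z) = 3 (Function('f')(Z) = Add(2, Mul(Z, Pow(Z, -1))) = Add(2, 1) = 3)
Add(Pow(Add(Function('A')(221), Function('f')(-168)), -1), 6054) = Add(Pow(Add(Mul(8, Pow(Add(-4, Pow(221, 2)), -1)), 3), -1), 6054) = Add(Pow(Add(Mul(8, Pow(Add(-4, 48841), -1)), 3), -1), 6054) = Add(Pow(Add(Mul(8, Pow(48837, -1)), 3), -1), 6054) = Add(Pow(Add(Mul(8, Rational(1, 48837)), 3), -1), 6054) = Add(Pow(Add(Rational(8, 48837), 3), -1), 6054) = Add(Pow(Rational(146519, 48837), -1), 6054) = Add(Rational(48837, 146519), 6054) = Rational(887074863, 146519)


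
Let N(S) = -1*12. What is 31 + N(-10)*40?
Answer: -449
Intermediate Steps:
N(S) = -12
31 + N(-10)*40 = 31 - 12*40 = 31 - 480 = -449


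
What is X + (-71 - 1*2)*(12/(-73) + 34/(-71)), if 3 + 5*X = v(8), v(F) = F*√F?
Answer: 16457/355 + 16*√2/5 ≈ 50.883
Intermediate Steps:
v(F) = F^(3/2)
X = -⅗ + 16*√2/5 (X = -⅗ + 8^(3/2)/5 = -⅗ + (16*√2)/5 = -⅗ + 16*√2/5 ≈ 3.9255)
X + (-71 - 1*2)*(12/(-73) + 34/(-71)) = (-⅗ + 16*√2/5) + (-71 - 1*2)*(12/(-73) + 34/(-71)) = (-⅗ + 16*√2/5) + (-71 - 2)*(12*(-1/73) + 34*(-1/71)) = (-⅗ + 16*√2/5) - 73*(-12/73 - 34/71) = (-⅗ + 16*√2/5) - 73*(-3334/5183) = (-⅗ + 16*√2/5) + 3334/71 = 16457/355 + 16*√2/5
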